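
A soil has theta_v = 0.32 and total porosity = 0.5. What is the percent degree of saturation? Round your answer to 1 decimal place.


Step 1: S = 100 * theta_v / n
Step 2: S = 100 * 0.32 / 0.5
Step 3: S = 64.0%

64.0


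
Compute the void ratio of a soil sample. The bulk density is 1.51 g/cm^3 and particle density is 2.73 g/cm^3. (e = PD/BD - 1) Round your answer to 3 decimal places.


Step 1: e = PD / BD - 1
Step 2: e = 2.73 / 1.51 - 1
Step 3: e = 1.80795 - 1
Step 4: e = 0.808

0.808


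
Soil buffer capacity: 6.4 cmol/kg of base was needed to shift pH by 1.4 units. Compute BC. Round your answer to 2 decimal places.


Step 1: BC = change in base / change in pH
Step 2: BC = 6.4 / 1.4
Step 3: BC = 4.57 cmol/(kg*pH unit)

4.57


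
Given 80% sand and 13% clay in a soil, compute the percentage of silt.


Step 1: sand + silt + clay = 100%
Step 2: silt = 100 - sand - clay
Step 3: silt = 100 - 80 - 13
Step 4: silt = 7%

7


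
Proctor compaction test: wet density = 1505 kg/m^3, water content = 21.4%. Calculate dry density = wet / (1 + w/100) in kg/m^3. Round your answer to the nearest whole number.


Step 1: Dry density = wet density / (1 + w/100)
Step 2: Dry density = 1505 / (1 + 21.4/100)
Step 3: Dry density = 1505 / 1.214
Step 4: Dry density = 1240 kg/m^3

1240


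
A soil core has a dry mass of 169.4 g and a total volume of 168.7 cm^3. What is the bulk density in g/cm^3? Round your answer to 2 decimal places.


Step 1: Identify the formula: BD = dry mass / volume
Step 2: Substitute values: BD = 169.4 / 168.7
Step 3: BD = 1.0 g/cm^3

1.0


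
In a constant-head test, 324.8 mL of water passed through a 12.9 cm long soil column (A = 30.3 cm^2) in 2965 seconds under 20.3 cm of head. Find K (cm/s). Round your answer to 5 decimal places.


Step 1: K = Q * L / (A * t * h)
Step 2: Numerator = 324.8 * 12.9 = 4189.92
Step 3: Denominator = 30.3 * 2965 * 20.3 = 1823741.85
Step 4: K = 4189.92 / 1823741.85 = 0.0023 cm/s

0.0023


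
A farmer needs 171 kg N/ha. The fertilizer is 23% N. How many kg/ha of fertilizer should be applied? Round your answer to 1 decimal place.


Step 1: Fertilizer rate = target N / (N content / 100)
Step 2: Rate = 171 / (23 / 100)
Step 3: Rate = 171 / 0.23
Step 4: Rate = 743.5 kg/ha

743.5


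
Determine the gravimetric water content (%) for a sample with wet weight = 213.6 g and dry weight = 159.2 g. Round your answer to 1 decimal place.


Step 1: Water mass = wet - dry = 213.6 - 159.2 = 54.4 g
Step 2: w = 100 * water mass / dry mass
Step 3: w = 100 * 54.4 / 159.2 = 34.2%

34.2


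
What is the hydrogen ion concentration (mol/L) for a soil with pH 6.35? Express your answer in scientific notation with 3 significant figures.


Step 1: [H+] = 10^(-pH)
Step 2: [H+] = 10^(-6.35)
Step 3: [H+] = 4.47e-07 mol/L

4.47e-07


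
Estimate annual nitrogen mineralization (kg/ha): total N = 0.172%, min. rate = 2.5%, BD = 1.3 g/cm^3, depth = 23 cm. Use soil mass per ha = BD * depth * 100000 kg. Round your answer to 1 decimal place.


Step 1: Soil mass per ha = BD * depth * 100000 = 1.3 * 23 * 100000 = 2990000 kg
Step 2: Total N pool = soil mass * N%/100 = 2990000 * 0.172/100 = 5142.8 kg/ha
Step 3: N mineralized = N pool * rate%/100 = 5142.8 * 2.5/100 = 128.6 kg/ha/yr

128.6


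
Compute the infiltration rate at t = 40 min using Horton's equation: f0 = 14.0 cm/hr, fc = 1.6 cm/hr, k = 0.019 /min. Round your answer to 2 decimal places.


Step 1: f = fc + (f0 - fc) * exp(-k * t)
Step 2: exp(-0.019 * 40) = 0.467666
Step 3: f = 1.6 + (14.0 - 1.6) * 0.467666
Step 4: f = 1.6 + 12.4 * 0.467666
Step 5: f = 7.4 cm/hr

7.4


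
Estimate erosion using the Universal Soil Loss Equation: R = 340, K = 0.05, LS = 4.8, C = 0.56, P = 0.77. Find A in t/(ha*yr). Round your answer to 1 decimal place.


Step 1: A = R * K * LS * C * P
Step 2: R * K = 340 * 0.05 = 17.0
Step 3: (R*K) * LS = 17.0 * 4.8 = 81.6
Step 4: * C * P = 81.6 * 0.56 * 0.77 = 35.2
Step 5: A = 35.2 t/(ha*yr)

35.2


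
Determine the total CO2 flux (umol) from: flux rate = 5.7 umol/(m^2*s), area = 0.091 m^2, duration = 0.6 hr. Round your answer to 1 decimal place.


Step 1: Convert time to seconds: 0.6 hr * 3600 = 2160.0 s
Step 2: Total = flux * area * time_s
Step 3: Total = 5.7 * 0.091 * 2160.0
Step 4: Total = 1120.4 umol

1120.4


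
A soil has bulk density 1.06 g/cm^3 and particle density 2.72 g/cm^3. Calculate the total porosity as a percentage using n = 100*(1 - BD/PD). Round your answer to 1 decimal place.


Step 1: Formula: n = 100 * (1 - BD / PD)
Step 2: n = 100 * (1 - 1.06 / 2.72)
Step 3: n = 100 * (1 - 0.38971)
Step 4: n = 61.0%

61.0


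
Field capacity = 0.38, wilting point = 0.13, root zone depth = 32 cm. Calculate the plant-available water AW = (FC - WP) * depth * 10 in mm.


Step 1: Available water = (FC - WP) * depth * 10
Step 2: AW = (0.38 - 0.13) * 32 * 10
Step 3: AW = 0.25 * 32 * 10
Step 4: AW = 80.0 mm

80.0


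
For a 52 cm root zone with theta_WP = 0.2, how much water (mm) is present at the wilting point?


Step 1: Water (mm) = theta_WP * depth * 10
Step 2: Water = 0.2 * 52 * 10
Step 3: Water = 104.0 mm

104.0


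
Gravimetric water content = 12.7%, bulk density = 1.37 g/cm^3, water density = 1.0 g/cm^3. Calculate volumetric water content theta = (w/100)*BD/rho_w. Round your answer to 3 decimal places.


Step 1: theta = (w / 100) * BD / rho_w
Step 2: theta = (12.7 / 100) * 1.37 / 1.0
Step 3: theta = 0.127 * 1.37
Step 4: theta = 0.174

0.174


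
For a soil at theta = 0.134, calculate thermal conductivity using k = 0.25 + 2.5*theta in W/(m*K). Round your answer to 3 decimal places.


Step 1: k = 0.25 + 2.5 * theta
Step 2: k = 0.25 + 2.5 * 0.134
Step 3: k = 0.25 + 0.335
Step 4: k = 0.585 W/(m*K)

0.585


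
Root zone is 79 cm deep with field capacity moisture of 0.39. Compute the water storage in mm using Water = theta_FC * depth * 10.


Step 1: Water (mm) = theta_FC * depth (cm) * 10
Step 2: Water = 0.39 * 79 * 10
Step 3: Water = 308.1 mm

308.1


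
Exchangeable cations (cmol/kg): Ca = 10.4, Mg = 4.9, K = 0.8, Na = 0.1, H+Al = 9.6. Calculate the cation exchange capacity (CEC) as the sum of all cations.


Step 1: CEC = Ca + Mg + K + Na + (H+Al)
Step 2: CEC = 10.4 + 4.9 + 0.8 + 0.1 + 9.6
Step 3: CEC = 25.8 cmol/kg

25.8


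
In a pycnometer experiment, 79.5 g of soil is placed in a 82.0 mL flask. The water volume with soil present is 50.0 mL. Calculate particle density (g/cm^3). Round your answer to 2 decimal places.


Step 1: Volume of solids = flask volume - water volume with soil
Step 2: V_solids = 82.0 - 50.0 = 32.0 mL
Step 3: Particle density = mass / V_solids = 79.5 / 32.0 = 2.48 g/cm^3

2.48


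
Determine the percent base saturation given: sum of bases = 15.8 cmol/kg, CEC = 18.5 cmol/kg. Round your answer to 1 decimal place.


Step 1: BS = 100 * (sum of bases) / CEC
Step 2: BS = 100 * 15.8 / 18.5
Step 3: BS = 85.4%

85.4


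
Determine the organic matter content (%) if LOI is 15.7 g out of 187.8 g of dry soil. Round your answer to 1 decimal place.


Step 1: OM% = 100 * LOI / sample mass
Step 2: OM = 100 * 15.7 / 187.8
Step 3: OM = 8.4%

8.4


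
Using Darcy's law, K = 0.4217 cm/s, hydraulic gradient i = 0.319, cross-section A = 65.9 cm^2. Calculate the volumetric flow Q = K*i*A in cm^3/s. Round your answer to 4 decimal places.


Step 1: Apply Darcy's law: Q = K * i * A
Step 2: Q = 0.4217 * 0.319 * 65.9
Step 3: Q = 8.865 cm^3/s

8.865


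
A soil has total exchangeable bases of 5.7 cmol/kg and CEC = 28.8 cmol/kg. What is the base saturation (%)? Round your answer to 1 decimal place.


Step 1: BS = 100 * (sum of bases) / CEC
Step 2: BS = 100 * 5.7 / 28.8
Step 3: BS = 19.8%

19.8


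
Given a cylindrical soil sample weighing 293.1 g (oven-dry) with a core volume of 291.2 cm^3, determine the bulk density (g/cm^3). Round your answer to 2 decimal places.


Step 1: Identify the formula: BD = dry mass / volume
Step 2: Substitute values: BD = 293.1 / 291.2
Step 3: BD = 1.01 g/cm^3

1.01


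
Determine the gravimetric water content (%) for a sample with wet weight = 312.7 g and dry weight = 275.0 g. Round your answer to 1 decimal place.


Step 1: Water mass = wet - dry = 312.7 - 275.0 = 37.7 g
Step 2: w = 100 * water mass / dry mass
Step 3: w = 100 * 37.7 / 275.0 = 13.7%

13.7


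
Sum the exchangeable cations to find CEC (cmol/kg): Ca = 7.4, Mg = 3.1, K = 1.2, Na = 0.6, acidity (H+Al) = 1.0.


Step 1: CEC = Ca + Mg + K + Na + (H+Al)
Step 2: CEC = 7.4 + 3.1 + 1.2 + 0.6 + 1.0
Step 3: CEC = 13.3 cmol/kg

13.3


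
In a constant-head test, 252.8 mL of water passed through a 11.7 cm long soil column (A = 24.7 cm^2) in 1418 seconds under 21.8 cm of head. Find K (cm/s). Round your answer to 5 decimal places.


Step 1: K = Q * L / (A * t * h)
Step 2: Numerator = 252.8 * 11.7 = 2957.76
Step 3: Denominator = 24.7 * 1418 * 21.8 = 763536.28
Step 4: K = 2957.76 / 763536.28 = 0.00387 cm/s

0.00387


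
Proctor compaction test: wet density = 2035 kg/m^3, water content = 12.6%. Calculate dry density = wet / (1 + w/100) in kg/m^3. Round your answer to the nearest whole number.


Step 1: Dry density = wet density / (1 + w/100)
Step 2: Dry density = 2035 / (1 + 12.6/100)
Step 3: Dry density = 2035 / 1.126
Step 4: Dry density = 1807 kg/m^3

1807


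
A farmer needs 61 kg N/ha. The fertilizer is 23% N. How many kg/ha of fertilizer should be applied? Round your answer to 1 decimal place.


Step 1: Fertilizer rate = target N / (N content / 100)
Step 2: Rate = 61 / (23 / 100)
Step 3: Rate = 61 / 0.23
Step 4: Rate = 265.2 kg/ha

265.2


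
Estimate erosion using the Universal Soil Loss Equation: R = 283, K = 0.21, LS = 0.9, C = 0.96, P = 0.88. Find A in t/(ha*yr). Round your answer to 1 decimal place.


Step 1: A = R * K * LS * C * P
Step 2: R * K = 283 * 0.21 = 59.43
Step 3: (R*K) * LS = 59.43 * 0.9 = 53.487
Step 4: * C * P = 53.487 * 0.96 * 0.88 = 45.2
Step 5: A = 45.2 t/(ha*yr)

45.2


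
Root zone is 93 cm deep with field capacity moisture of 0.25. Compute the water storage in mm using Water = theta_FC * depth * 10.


Step 1: Water (mm) = theta_FC * depth (cm) * 10
Step 2: Water = 0.25 * 93 * 10
Step 3: Water = 232.5 mm

232.5


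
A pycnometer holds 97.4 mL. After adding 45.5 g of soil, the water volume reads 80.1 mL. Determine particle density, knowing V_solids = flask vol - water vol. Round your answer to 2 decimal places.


Step 1: Volume of solids = flask volume - water volume with soil
Step 2: V_solids = 97.4 - 80.1 = 17.3 mL
Step 3: Particle density = mass / V_solids = 45.5 / 17.3 = 2.63 g/cm^3

2.63


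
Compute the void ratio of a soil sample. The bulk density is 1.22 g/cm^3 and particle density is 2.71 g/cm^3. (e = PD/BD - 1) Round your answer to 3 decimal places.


Step 1: e = PD / BD - 1
Step 2: e = 2.71 / 1.22 - 1
Step 3: e = 2.22131 - 1
Step 4: e = 1.221

1.221


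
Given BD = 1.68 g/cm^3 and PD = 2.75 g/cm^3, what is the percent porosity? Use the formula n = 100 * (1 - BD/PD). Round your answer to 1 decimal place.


Step 1: Formula: n = 100 * (1 - BD / PD)
Step 2: n = 100 * (1 - 1.68 / 2.75)
Step 3: n = 100 * (1 - 0.61091)
Step 4: n = 38.9%

38.9


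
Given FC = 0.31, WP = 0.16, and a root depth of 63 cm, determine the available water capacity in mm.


Step 1: Available water = (FC - WP) * depth * 10
Step 2: AW = (0.31 - 0.16) * 63 * 10
Step 3: AW = 0.15 * 63 * 10
Step 4: AW = 94.5 mm

94.5


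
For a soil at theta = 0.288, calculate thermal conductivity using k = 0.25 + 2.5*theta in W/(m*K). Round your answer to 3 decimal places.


Step 1: k = 0.25 + 2.5 * theta
Step 2: k = 0.25 + 2.5 * 0.288
Step 3: k = 0.25 + 0.72
Step 4: k = 0.97 W/(m*K)

0.97


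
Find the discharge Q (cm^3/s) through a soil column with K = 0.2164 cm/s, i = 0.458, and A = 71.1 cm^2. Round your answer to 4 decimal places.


Step 1: Apply Darcy's law: Q = K * i * A
Step 2: Q = 0.2164 * 0.458 * 71.1
Step 3: Q = 7.0468 cm^3/s

7.0468


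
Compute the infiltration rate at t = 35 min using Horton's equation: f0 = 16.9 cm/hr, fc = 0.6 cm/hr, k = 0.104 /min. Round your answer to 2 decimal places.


Step 1: f = fc + (f0 - fc) * exp(-k * t)
Step 2: exp(-0.104 * 35) = 0.026252
Step 3: f = 0.6 + (16.9 - 0.6) * 0.026252
Step 4: f = 0.6 + 16.3 * 0.026252
Step 5: f = 1.03 cm/hr

1.03


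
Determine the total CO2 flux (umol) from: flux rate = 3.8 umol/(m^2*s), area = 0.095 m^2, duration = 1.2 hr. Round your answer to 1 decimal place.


Step 1: Convert time to seconds: 1.2 hr * 3600 = 4320.0 s
Step 2: Total = flux * area * time_s
Step 3: Total = 3.8 * 0.095 * 4320.0
Step 4: Total = 1559.5 umol

1559.5


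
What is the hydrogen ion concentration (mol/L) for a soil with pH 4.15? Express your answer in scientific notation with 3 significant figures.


Step 1: [H+] = 10^(-pH)
Step 2: [H+] = 10^(-4.15)
Step 3: [H+] = 7.08e-05 mol/L

7.08e-05


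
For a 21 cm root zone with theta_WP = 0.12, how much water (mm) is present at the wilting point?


Step 1: Water (mm) = theta_WP * depth * 10
Step 2: Water = 0.12 * 21 * 10
Step 3: Water = 25.2 mm

25.2


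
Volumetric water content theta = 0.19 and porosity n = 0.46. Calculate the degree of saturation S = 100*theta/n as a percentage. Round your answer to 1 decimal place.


Step 1: S = 100 * theta_v / n
Step 2: S = 100 * 0.19 / 0.46
Step 3: S = 41.3%

41.3


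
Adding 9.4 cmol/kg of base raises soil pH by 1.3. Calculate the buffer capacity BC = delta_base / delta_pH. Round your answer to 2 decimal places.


Step 1: BC = change in base / change in pH
Step 2: BC = 9.4 / 1.3
Step 3: BC = 7.23 cmol/(kg*pH unit)

7.23


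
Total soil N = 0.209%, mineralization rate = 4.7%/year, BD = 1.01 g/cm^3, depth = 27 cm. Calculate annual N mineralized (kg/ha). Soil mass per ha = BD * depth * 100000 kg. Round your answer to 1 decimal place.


Step 1: Soil mass per ha = BD * depth * 100000 = 1.01 * 27 * 100000 = 2727000 kg
Step 2: Total N pool = soil mass * N%/100 = 2727000 * 0.209/100 = 5699.43 kg/ha
Step 3: N mineralized = N pool * rate%/100 = 5699.43 * 4.7/100 = 267.9 kg/ha/yr

267.9


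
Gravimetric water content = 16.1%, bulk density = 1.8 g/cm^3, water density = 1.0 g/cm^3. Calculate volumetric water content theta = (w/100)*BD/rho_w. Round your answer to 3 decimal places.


Step 1: theta = (w / 100) * BD / rho_w
Step 2: theta = (16.1 / 100) * 1.8 / 1.0
Step 3: theta = 0.161 * 1.8
Step 4: theta = 0.29

0.29


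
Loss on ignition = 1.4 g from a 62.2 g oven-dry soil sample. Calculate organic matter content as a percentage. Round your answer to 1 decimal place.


Step 1: OM% = 100 * LOI / sample mass
Step 2: OM = 100 * 1.4 / 62.2
Step 3: OM = 2.3%

2.3


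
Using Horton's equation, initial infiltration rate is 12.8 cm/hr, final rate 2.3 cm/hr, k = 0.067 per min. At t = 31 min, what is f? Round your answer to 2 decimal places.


Step 1: f = fc + (f0 - fc) * exp(-k * t)
Step 2: exp(-0.067 * 31) = 0.125306
Step 3: f = 2.3 + (12.8 - 2.3) * 0.125306
Step 4: f = 2.3 + 10.5 * 0.125306
Step 5: f = 3.62 cm/hr

3.62


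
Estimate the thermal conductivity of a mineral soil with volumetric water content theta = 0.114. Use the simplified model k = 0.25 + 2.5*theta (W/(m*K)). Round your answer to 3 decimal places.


Step 1: k = 0.25 + 2.5 * theta
Step 2: k = 0.25 + 2.5 * 0.114
Step 3: k = 0.25 + 0.285
Step 4: k = 0.535 W/(m*K)

0.535


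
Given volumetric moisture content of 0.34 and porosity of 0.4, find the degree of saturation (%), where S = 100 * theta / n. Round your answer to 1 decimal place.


Step 1: S = 100 * theta_v / n
Step 2: S = 100 * 0.34 / 0.4
Step 3: S = 85.0%

85.0


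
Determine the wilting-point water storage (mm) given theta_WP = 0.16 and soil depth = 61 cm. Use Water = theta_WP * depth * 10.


Step 1: Water (mm) = theta_WP * depth * 10
Step 2: Water = 0.16 * 61 * 10
Step 3: Water = 97.6 mm

97.6


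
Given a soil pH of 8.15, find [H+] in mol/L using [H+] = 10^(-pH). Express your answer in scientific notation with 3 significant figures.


Step 1: [H+] = 10^(-pH)
Step 2: [H+] = 10^(-8.15)
Step 3: [H+] = 7.08e-09 mol/L

7.08e-09


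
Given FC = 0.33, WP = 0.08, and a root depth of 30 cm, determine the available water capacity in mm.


Step 1: Available water = (FC - WP) * depth * 10
Step 2: AW = (0.33 - 0.08) * 30 * 10
Step 3: AW = 0.25 * 30 * 10
Step 4: AW = 75.0 mm

75.0


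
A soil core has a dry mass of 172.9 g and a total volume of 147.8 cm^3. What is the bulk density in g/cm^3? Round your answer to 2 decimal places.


Step 1: Identify the formula: BD = dry mass / volume
Step 2: Substitute values: BD = 172.9 / 147.8
Step 3: BD = 1.17 g/cm^3

1.17


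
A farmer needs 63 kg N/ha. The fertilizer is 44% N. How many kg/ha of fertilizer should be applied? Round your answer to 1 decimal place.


Step 1: Fertilizer rate = target N / (N content / 100)
Step 2: Rate = 63 / (44 / 100)
Step 3: Rate = 63 / 0.44
Step 4: Rate = 143.2 kg/ha

143.2


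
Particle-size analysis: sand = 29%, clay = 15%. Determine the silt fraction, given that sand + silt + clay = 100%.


Step 1: sand + silt + clay = 100%
Step 2: silt = 100 - sand - clay
Step 3: silt = 100 - 29 - 15
Step 4: silt = 56%

56


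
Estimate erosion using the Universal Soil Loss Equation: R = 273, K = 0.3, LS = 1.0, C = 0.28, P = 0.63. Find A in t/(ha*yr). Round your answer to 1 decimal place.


Step 1: A = R * K * LS * C * P
Step 2: R * K = 273 * 0.3 = 81.9
Step 3: (R*K) * LS = 81.9 * 1.0 = 81.9
Step 4: * C * P = 81.9 * 0.28 * 0.63 = 14.4
Step 5: A = 14.4 t/(ha*yr)

14.4


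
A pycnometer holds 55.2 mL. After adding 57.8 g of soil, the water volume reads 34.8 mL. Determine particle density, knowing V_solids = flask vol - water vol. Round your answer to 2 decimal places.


Step 1: Volume of solids = flask volume - water volume with soil
Step 2: V_solids = 55.2 - 34.8 = 20.4 mL
Step 3: Particle density = mass / V_solids = 57.8 / 20.4 = 2.83 g/cm^3

2.83


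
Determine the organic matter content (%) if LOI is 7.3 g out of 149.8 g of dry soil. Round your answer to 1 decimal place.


Step 1: OM% = 100 * LOI / sample mass
Step 2: OM = 100 * 7.3 / 149.8
Step 3: OM = 4.9%

4.9


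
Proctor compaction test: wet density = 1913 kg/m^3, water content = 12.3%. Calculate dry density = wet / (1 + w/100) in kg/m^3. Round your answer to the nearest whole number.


Step 1: Dry density = wet density / (1 + w/100)
Step 2: Dry density = 1913 / (1 + 12.3/100)
Step 3: Dry density = 1913 / 1.123
Step 4: Dry density = 1703 kg/m^3

1703


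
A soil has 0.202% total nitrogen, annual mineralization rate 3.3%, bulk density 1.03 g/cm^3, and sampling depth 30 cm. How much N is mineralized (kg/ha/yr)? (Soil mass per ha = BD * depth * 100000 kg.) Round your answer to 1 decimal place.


Step 1: Soil mass per ha = BD * depth * 100000 = 1.03 * 30 * 100000 = 3090000 kg
Step 2: Total N pool = soil mass * N%/100 = 3090000 * 0.202/100 = 6241.8 kg/ha
Step 3: N mineralized = N pool * rate%/100 = 6241.8 * 3.3/100 = 206.0 kg/ha/yr

206.0


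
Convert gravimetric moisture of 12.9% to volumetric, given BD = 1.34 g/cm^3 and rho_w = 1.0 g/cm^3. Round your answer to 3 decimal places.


Step 1: theta = (w / 100) * BD / rho_w
Step 2: theta = (12.9 / 100) * 1.34 / 1.0
Step 3: theta = 0.129 * 1.34
Step 4: theta = 0.173

0.173


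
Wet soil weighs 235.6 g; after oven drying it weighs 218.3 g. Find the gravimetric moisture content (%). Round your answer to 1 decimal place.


Step 1: Water mass = wet - dry = 235.6 - 218.3 = 17.3 g
Step 2: w = 100 * water mass / dry mass
Step 3: w = 100 * 17.3 / 218.3 = 7.9%

7.9


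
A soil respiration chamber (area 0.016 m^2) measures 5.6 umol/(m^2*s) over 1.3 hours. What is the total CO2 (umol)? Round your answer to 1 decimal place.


Step 1: Convert time to seconds: 1.3 hr * 3600 = 4680.0 s
Step 2: Total = flux * area * time_s
Step 3: Total = 5.6 * 0.016 * 4680.0
Step 4: Total = 419.3 umol

419.3


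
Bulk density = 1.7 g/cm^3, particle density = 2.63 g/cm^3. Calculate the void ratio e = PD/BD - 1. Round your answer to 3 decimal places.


Step 1: e = PD / BD - 1
Step 2: e = 2.63 / 1.7 - 1
Step 3: e = 1.54706 - 1
Step 4: e = 0.547

0.547


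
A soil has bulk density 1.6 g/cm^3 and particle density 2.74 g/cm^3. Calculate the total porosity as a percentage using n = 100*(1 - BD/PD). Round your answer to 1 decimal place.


Step 1: Formula: n = 100 * (1 - BD / PD)
Step 2: n = 100 * (1 - 1.6 / 2.74)
Step 3: n = 100 * (1 - 0.58394)
Step 4: n = 41.6%

41.6


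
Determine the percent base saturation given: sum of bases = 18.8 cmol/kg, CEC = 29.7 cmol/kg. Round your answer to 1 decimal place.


Step 1: BS = 100 * (sum of bases) / CEC
Step 2: BS = 100 * 18.8 / 29.7
Step 3: BS = 63.3%

63.3


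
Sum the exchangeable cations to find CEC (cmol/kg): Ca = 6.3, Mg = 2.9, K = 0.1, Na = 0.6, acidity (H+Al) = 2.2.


Step 1: CEC = Ca + Mg + K + Na + (H+Al)
Step 2: CEC = 6.3 + 2.9 + 0.1 + 0.6 + 2.2
Step 3: CEC = 12.1 cmol/kg

12.1


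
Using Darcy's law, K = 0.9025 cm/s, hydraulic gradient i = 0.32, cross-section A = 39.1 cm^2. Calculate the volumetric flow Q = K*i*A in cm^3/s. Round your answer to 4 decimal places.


Step 1: Apply Darcy's law: Q = K * i * A
Step 2: Q = 0.9025 * 0.32 * 39.1
Step 3: Q = 11.2921 cm^3/s

11.2921


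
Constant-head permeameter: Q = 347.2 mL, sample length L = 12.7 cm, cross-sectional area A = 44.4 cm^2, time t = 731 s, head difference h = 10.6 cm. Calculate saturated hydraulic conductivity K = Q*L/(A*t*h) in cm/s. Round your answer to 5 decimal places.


Step 1: K = Q * L / (A * t * h)
Step 2: Numerator = 347.2 * 12.7 = 4409.44
Step 3: Denominator = 44.4 * 731 * 10.6 = 344037.84
Step 4: K = 4409.44 / 344037.84 = 0.01282 cm/s

0.01282


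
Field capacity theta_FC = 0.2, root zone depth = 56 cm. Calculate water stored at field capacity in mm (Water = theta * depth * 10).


Step 1: Water (mm) = theta_FC * depth (cm) * 10
Step 2: Water = 0.2 * 56 * 10
Step 3: Water = 112.0 mm

112.0


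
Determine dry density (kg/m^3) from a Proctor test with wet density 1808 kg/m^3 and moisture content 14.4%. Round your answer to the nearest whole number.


Step 1: Dry density = wet density / (1 + w/100)
Step 2: Dry density = 1808 / (1 + 14.4/100)
Step 3: Dry density = 1808 / 1.144
Step 4: Dry density = 1580 kg/m^3

1580


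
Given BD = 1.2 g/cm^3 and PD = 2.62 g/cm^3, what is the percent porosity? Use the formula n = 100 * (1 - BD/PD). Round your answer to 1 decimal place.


Step 1: Formula: n = 100 * (1 - BD / PD)
Step 2: n = 100 * (1 - 1.2 / 2.62)
Step 3: n = 100 * (1 - 0.45802)
Step 4: n = 54.2%

54.2


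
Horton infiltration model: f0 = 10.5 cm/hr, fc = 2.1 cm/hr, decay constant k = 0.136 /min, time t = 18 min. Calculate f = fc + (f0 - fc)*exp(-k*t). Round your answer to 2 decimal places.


Step 1: f = fc + (f0 - fc) * exp(-k * t)
Step 2: exp(-0.136 * 18) = 0.086466
Step 3: f = 2.1 + (10.5 - 2.1) * 0.086466
Step 4: f = 2.1 + 8.4 * 0.086466
Step 5: f = 2.83 cm/hr

2.83


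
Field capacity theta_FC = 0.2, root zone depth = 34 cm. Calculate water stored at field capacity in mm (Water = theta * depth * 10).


Step 1: Water (mm) = theta_FC * depth (cm) * 10
Step 2: Water = 0.2 * 34 * 10
Step 3: Water = 68.0 mm

68.0


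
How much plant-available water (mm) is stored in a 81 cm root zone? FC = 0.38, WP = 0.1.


Step 1: Available water = (FC - WP) * depth * 10
Step 2: AW = (0.38 - 0.1) * 81 * 10
Step 3: AW = 0.28 * 81 * 10
Step 4: AW = 226.8 mm

226.8


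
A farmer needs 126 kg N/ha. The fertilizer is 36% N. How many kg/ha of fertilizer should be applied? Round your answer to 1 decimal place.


Step 1: Fertilizer rate = target N / (N content / 100)
Step 2: Rate = 126 / (36 / 100)
Step 3: Rate = 126 / 0.36
Step 4: Rate = 350.0 kg/ha

350.0


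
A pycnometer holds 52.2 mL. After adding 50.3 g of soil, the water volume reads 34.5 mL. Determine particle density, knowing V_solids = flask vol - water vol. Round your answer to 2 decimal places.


Step 1: Volume of solids = flask volume - water volume with soil
Step 2: V_solids = 52.2 - 34.5 = 17.7 mL
Step 3: Particle density = mass / V_solids = 50.3 / 17.7 = 2.84 g/cm^3

2.84


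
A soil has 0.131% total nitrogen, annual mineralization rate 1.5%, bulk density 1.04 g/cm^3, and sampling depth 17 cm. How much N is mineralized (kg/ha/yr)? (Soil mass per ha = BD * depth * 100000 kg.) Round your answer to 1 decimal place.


Step 1: Soil mass per ha = BD * depth * 100000 = 1.04 * 17 * 100000 = 1768000 kg
Step 2: Total N pool = soil mass * N%/100 = 1768000 * 0.131/100 = 2316.08 kg/ha
Step 3: N mineralized = N pool * rate%/100 = 2316.08 * 1.5/100 = 34.7 kg/ha/yr

34.7


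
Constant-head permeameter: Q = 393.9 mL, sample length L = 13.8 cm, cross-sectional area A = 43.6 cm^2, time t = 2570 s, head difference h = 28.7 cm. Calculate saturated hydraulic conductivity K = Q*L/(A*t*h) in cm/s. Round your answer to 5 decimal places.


Step 1: K = Q * L / (A * t * h)
Step 2: Numerator = 393.9 * 13.8 = 5435.82
Step 3: Denominator = 43.6 * 2570 * 28.7 = 3215892.4
Step 4: K = 5435.82 / 3215892.4 = 0.00169 cm/s

0.00169


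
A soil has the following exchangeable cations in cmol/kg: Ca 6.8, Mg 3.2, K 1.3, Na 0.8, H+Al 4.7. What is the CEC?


Step 1: CEC = Ca + Mg + K + Na + (H+Al)
Step 2: CEC = 6.8 + 3.2 + 1.3 + 0.8 + 4.7
Step 3: CEC = 16.8 cmol/kg

16.8


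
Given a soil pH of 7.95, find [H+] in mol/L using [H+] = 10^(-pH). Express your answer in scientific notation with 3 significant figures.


Step 1: [H+] = 10^(-pH)
Step 2: [H+] = 10^(-7.95)
Step 3: [H+] = 1.12e-08 mol/L

1.12e-08


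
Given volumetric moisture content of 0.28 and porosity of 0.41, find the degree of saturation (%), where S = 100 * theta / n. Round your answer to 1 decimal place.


Step 1: S = 100 * theta_v / n
Step 2: S = 100 * 0.28 / 0.41
Step 3: S = 68.3%

68.3


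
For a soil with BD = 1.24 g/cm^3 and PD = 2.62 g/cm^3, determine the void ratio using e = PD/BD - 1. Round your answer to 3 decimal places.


Step 1: e = PD / BD - 1
Step 2: e = 2.62 / 1.24 - 1
Step 3: e = 2.1129 - 1
Step 4: e = 1.113

1.113


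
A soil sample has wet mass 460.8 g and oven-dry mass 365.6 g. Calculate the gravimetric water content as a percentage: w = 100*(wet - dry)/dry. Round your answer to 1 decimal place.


Step 1: Water mass = wet - dry = 460.8 - 365.6 = 95.2 g
Step 2: w = 100 * water mass / dry mass
Step 3: w = 100 * 95.2 / 365.6 = 26.0%

26.0


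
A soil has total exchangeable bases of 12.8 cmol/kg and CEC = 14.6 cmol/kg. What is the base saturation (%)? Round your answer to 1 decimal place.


Step 1: BS = 100 * (sum of bases) / CEC
Step 2: BS = 100 * 12.8 / 14.6
Step 3: BS = 87.7%

87.7


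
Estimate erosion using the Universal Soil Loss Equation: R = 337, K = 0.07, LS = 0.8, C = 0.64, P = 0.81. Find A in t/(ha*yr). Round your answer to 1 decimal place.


Step 1: A = R * K * LS * C * P
Step 2: R * K = 337 * 0.07 = 23.59
Step 3: (R*K) * LS = 23.59 * 0.8 = 18.872
Step 4: * C * P = 18.872 * 0.64 * 0.81 = 9.8
Step 5: A = 9.8 t/(ha*yr)

9.8


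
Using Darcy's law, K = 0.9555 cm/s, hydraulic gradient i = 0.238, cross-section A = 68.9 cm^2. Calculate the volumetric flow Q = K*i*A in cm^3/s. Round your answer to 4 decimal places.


Step 1: Apply Darcy's law: Q = K * i * A
Step 2: Q = 0.9555 * 0.238 * 68.9
Step 3: Q = 15.6685 cm^3/s

15.6685


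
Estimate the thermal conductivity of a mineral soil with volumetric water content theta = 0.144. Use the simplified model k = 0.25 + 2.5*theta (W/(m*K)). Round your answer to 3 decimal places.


Step 1: k = 0.25 + 2.5 * theta
Step 2: k = 0.25 + 2.5 * 0.144
Step 3: k = 0.25 + 0.36
Step 4: k = 0.61 W/(m*K)

0.61


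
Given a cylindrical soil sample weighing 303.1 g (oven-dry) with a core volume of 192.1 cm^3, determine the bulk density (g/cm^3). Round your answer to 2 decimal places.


Step 1: Identify the formula: BD = dry mass / volume
Step 2: Substitute values: BD = 303.1 / 192.1
Step 3: BD = 1.58 g/cm^3

1.58


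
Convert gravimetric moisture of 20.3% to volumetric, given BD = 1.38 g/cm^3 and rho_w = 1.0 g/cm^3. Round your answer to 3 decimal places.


Step 1: theta = (w / 100) * BD / rho_w
Step 2: theta = (20.3 / 100) * 1.38 / 1.0
Step 3: theta = 0.203 * 1.38
Step 4: theta = 0.28

0.28


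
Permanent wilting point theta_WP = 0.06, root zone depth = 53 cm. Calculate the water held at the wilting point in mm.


Step 1: Water (mm) = theta_WP * depth * 10
Step 2: Water = 0.06 * 53 * 10
Step 3: Water = 31.8 mm

31.8


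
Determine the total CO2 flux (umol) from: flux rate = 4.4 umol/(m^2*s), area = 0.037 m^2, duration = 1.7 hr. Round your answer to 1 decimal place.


Step 1: Convert time to seconds: 1.7 hr * 3600 = 6120.0 s
Step 2: Total = flux * area * time_s
Step 3: Total = 4.4 * 0.037 * 6120.0
Step 4: Total = 996.3 umol

996.3


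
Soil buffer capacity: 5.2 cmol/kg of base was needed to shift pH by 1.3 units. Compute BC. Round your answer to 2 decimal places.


Step 1: BC = change in base / change in pH
Step 2: BC = 5.2 / 1.3
Step 3: BC = 4.0 cmol/(kg*pH unit)

4.0


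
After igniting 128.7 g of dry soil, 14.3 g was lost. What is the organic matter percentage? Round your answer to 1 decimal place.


Step 1: OM% = 100 * LOI / sample mass
Step 2: OM = 100 * 14.3 / 128.7
Step 3: OM = 11.1%

11.1


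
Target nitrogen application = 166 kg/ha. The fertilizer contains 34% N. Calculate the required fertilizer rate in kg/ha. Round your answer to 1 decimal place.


Step 1: Fertilizer rate = target N / (N content / 100)
Step 2: Rate = 166 / (34 / 100)
Step 3: Rate = 166 / 0.34
Step 4: Rate = 488.2 kg/ha

488.2


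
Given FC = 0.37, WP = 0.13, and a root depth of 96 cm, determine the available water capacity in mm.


Step 1: Available water = (FC - WP) * depth * 10
Step 2: AW = (0.37 - 0.13) * 96 * 10
Step 3: AW = 0.24 * 96 * 10
Step 4: AW = 230.4 mm

230.4


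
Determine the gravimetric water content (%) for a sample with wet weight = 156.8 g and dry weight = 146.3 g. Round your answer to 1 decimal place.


Step 1: Water mass = wet - dry = 156.8 - 146.3 = 10.5 g
Step 2: w = 100 * water mass / dry mass
Step 3: w = 100 * 10.5 / 146.3 = 7.2%

7.2


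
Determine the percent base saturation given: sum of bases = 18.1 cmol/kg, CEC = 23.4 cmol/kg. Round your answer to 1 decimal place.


Step 1: BS = 100 * (sum of bases) / CEC
Step 2: BS = 100 * 18.1 / 23.4
Step 3: BS = 77.4%

77.4


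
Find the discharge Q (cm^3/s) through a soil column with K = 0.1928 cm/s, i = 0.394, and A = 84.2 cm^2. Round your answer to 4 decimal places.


Step 1: Apply Darcy's law: Q = K * i * A
Step 2: Q = 0.1928 * 0.394 * 84.2
Step 3: Q = 6.3961 cm^3/s

6.3961


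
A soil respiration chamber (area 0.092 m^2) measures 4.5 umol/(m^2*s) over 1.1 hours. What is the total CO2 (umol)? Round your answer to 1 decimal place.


Step 1: Convert time to seconds: 1.1 hr * 3600 = 3960.0 s
Step 2: Total = flux * area * time_s
Step 3: Total = 4.5 * 0.092 * 3960.0
Step 4: Total = 1639.4 umol

1639.4


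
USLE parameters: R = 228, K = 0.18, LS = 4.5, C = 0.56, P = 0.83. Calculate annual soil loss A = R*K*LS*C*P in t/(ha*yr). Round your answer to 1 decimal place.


Step 1: A = R * K * LS * C * P
Step 2: R * K = 228 * 0.18 = 41.04
Step 3: (R*K) * LS = 41.04 * 4.5 = 184.68
Step 4: * C * P = 184.68 * 0.56 * 0.83 = 85.8
Step 5: A = 85.8 t/(ha*yr)

85.8


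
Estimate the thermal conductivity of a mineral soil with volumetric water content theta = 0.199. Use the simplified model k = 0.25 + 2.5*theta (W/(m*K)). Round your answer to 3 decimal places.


Step 1: k = 0.25 + 2.5 * theta
Step 2: k = 0.25 + 2.5 * 0.199
Step 3: k = 0.25 + 0.498
Step 4: k = 0.748 W/(m*K)

0.748


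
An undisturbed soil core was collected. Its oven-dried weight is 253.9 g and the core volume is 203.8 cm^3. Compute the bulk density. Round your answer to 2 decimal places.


Step 1: Identify the formula: BD = dry mass / volume
Step 2: Substitute values: BD = 253.9 / 203.8
Step 3: BD = 1.25 g/cm^3

1.25


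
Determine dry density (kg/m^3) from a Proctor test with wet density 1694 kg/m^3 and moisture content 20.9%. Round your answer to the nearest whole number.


Step 1: Dry density = wet density / (1 + w/100)
Step 2: Dry density = 1694 / (1 + 20.9/100)
Step 3: Dry density = 1694 / 1.209
Step 4: Dry density = 1401 kg/m^3

1401


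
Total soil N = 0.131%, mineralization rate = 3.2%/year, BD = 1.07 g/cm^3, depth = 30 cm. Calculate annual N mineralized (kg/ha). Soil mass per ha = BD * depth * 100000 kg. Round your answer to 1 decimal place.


Step 1: Soil mass per ha = BD * depth * 100000 = 1.07 * 30 * 100000 = 3210000 kg
Step 2: Total N pool = soil mass * N%/100 = 3210000 * 0.131/100 = 4205.1 kg/ha
Step 3: N mineralized = N pool * rate%/100 = 4205.1 * 3.2/100 = 134.6 kg/ha/yr

134.6


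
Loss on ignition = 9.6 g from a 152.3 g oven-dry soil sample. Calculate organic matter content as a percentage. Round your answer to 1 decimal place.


Step 1: OM% = 100 * LOI / sample mass
Step 2: OM = 100 * 9.6 / 152.3
Step 3: OM = 6.3%

6.3


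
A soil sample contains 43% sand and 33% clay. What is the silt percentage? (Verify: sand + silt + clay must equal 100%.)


Step 1: sand + silt + clay = 100%
Step 2: silt = 100 - sand - clay
Step 3: silt = 100 - 43 - 33
Step 4: silt = 24%

24


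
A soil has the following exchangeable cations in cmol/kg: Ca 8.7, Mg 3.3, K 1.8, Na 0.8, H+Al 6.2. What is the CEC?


Step 1: CEC = Ca + Mg + K + Na + (H+Al)
Step 2: CEC = 8.7 + 3.3 + 1.8 + 0.8 + 6.2
Step 3: CEC = 20.8 cmol/kg

20.8


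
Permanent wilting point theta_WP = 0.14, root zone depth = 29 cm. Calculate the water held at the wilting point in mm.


Step 1: Water (mm) = theta_WP * depth * 10
Step 2: Water = 0.14 * 29 * 10
Step 3: Water = 40.6 mm

40.6


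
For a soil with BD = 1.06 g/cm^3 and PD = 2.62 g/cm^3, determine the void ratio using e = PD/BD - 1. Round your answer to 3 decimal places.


Step 1: e = PD / BD - 1
Step 2: e = 2.62 / 1.06 - 1
Step 3: e = 2.4717 - 1
Step 4: e = 1.472

1.472


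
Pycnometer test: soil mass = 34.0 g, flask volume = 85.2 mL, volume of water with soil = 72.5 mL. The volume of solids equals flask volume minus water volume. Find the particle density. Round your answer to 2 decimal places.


Step 1: Volume of solids = flask volume - water volume with soil
Step 2: V_solids = 85.2 - 72.5 = 12.7 mL
Step 3: Particle density = mass / V_solids = 34.0 / 12.7 = 2.68 g/cm^3

2.68


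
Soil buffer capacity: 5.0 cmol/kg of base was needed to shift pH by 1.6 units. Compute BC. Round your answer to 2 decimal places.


Step 1: BC = change in base / change in pH
Step 2: BC = 5.0 / 1.6
Step 3: BC = 3.13 cmol/(kg*pH unit)

3.13


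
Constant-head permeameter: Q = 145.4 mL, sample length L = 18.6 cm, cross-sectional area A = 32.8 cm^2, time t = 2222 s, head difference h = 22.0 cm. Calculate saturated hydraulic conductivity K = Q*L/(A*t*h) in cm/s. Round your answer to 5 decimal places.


Step 1: K = Q * L / (A * t * h)
Step 2: Numerator = 145.4 * 18.6 = 2704.44
Step 3: Denominator = 32.8 * 2222 * 22.0 = 1603395.2
Step 4: K = 2704.44 / 1603395.2 = 0.00169 cm/s

0.00169


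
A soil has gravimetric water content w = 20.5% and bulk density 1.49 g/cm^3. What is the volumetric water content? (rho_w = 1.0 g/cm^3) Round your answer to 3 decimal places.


Step 1: theta = (w / 100) * BD / rho_w
Step 2: theta = (20.5 / 100) * 1.49 / 1.0
Step 3: theta = 0.205 * 1.49
Step 4: theta = 0.305

0.305


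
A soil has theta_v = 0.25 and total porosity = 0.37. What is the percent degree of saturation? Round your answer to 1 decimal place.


Step 1: S = 100 * theta_v / n
Step 2: S = 100 * 0.25 / 0.37
Step 3: S = 67.6%

67.6


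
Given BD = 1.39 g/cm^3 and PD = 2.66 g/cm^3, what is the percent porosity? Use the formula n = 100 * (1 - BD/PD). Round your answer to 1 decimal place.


Step 1: Formula: n = 100 * (1 - BD / PD)
Step 2: n = 100 * (1 - 1.39 / 2.66)
Step 3: n = 100 * (1 - 0.52256)
Step 4: n = 47.7%

47.7


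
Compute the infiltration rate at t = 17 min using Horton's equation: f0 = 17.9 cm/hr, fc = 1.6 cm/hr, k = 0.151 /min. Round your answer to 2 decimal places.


Step 1: f = fc + (f0 - fc) * exp(-k * t)
Step 2: exp(-0.151 * 17) = 0.076765
Step 3: f = 1.6 + (17.9 - 1.6) * 0.076765
Step 4: f = 1.6 + 16.3 * 0.076765
Step 5: f = 2.85 cm/hr

2.85


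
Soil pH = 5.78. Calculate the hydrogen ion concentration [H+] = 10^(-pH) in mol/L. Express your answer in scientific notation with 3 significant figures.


Step 1: [H+] = 10^(-pH)
Step 2: [H+] = 10^(-5.78)
Step 3: [H+] = 1.66e-06 mol/L

1.66e-06


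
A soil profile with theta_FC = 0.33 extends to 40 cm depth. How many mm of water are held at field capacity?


Step 1: Water (mm) = theta_FC * depth (cm) * 10
Step 2: Water = 0.33 * 40 * 10
Step 3: Water = 132.0 mm

132.0


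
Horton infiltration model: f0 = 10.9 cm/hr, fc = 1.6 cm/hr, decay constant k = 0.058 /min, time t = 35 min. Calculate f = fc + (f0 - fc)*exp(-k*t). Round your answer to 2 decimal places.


Step 1: f = fc + (f0 - fc) * exp(-k * t)
Step 2: exp(-0.058 * 35) = 0.131336
Step 3: f = 1.6 + (10.9 - 1.6) * 0.131336
Step 4: f = 1.6 + 9.3 * 0.131336
Step 5: f = 2.82 cm/hr

2.82


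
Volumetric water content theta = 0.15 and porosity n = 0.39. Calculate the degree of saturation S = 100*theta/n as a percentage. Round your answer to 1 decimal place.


Step 1: S = 100 * theta_v / n
Step 2: S = 100 * 0.15 / 0.39
Step 3: S = 38.5%

38.5


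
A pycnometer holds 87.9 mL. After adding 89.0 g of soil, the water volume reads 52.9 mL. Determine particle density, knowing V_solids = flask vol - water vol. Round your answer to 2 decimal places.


Step 1: Volume of solids = flask volume - water volume with soil
Step 2: V_solids = 87.9 - 52.9 = 35.0 mL
Step 3: Particle density = mass / V_solids = 89.0 / 35.0 = 2.54 g/cm^3

2.54


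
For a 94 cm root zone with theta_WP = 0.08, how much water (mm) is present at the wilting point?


Step 1: Water (mm) = theta_WP * depth * 10
Step 2: Water = 0.08 * 94 * 10
Step 3: Water = 75.2 mm

75.2


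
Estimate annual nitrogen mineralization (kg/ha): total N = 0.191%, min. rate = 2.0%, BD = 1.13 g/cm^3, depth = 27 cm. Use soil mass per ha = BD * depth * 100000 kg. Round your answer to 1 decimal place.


Step 1: Soil mass per ha = BD * depth * 100000 = 1.13 * 27 * 100000 = 3051000 kg
Step 2: Total N pool = soil mass * N%/100 = 3051000 * 0.191/100 = 5827.41 kg/ha
Step 3: N mineralized = N pool * rate%/100 = 5827.41 * 2.0/100 = 116.5 kg/ha/yr

116.5


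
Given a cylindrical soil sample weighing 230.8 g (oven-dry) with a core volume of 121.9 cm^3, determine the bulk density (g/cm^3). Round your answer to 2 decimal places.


Step 1: Identify the formula: BD = dry mass / volume
Step 2: Substitute values: BD = 230.8 / 121.9
Step 3: BD = 1.89 g/cm^3

1.89


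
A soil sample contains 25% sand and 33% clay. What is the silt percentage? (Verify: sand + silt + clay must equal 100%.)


Step 1: sand + silt + clay = 100%
Step 2: silt = 100 - sand - clay
Step 3: silt = 100 - 25 - 33
Step 4: silt = 42%

42


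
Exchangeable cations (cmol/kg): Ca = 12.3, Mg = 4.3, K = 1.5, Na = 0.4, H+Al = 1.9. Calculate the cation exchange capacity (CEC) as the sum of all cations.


Step 1: CEC = Ca + Mg + K + Na + (H+Al)
Step 2: CEC = 12.3 + 4.3 + 1.5 + 0.4 + 1.9
Step 3: CEC = 20.4 cmol/kg

20.4


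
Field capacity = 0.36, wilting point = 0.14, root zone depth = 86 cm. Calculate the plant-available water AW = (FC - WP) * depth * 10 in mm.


Step 1: Available water = (FC - WP) * depth * 10
Step 2: AW = (0.36 - 0.14) * 86 * 10
Step 3: AW = 0.22 * 86 * 10
Step 4: AW = 189.2 mm

189.2


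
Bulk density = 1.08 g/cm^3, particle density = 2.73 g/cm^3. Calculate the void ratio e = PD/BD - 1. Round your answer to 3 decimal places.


Step 1: e = PD / BD - 1
Step 2: e = 2.73 / 1.08 - 1
Step 3: e = 2.52778 - 1
Step 4: e = 1.528

1.528
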